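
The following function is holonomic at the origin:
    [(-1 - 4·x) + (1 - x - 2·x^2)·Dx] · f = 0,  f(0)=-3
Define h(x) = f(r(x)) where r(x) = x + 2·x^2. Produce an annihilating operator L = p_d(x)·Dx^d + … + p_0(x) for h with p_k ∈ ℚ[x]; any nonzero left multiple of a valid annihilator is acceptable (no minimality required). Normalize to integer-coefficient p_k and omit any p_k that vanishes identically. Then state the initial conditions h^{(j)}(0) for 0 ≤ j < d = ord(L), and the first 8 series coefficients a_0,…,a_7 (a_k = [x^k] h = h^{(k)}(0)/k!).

f: a_k = -3, -3, -9, -15, -33, -63, -129, -255, …
Substitute x→r, Dx→(1/r')Dx; clear ⇒ L₀.
L = (1 + 8·x + 24·x^2 + 32·x^3) + (-1 + x + 4·x^2 + 8·x^3 + 8·x^4)·Dx  (order 1).
h: a_k = -3, -3, -15, -51, -159, -507, -1671, -5379, …
ICs: h(0) = -3.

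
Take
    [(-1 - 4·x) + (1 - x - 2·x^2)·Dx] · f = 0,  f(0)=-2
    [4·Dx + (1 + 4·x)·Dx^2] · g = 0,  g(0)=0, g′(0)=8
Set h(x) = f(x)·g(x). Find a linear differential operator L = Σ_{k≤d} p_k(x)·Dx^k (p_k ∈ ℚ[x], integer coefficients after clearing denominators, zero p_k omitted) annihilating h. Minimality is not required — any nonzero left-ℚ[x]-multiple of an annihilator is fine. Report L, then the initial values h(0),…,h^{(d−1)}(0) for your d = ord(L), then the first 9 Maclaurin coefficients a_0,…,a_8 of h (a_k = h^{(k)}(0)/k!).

f: a_k = -2, -2, -6, -10, -22, -42, -86, -170, -342, …
g: a_k = 0, 8, -16, 128/3, -128, 2048/5, -4096/3, 32768/7, -16384, …
f·g: L₀ = L_f ⊗_s L_g, ord ≤ 1·2.
L = (8 + 32·x) + (-2 + 20·x + 40·x^2)·Dx + (-1 - 3·x + 6·x^2 + 8·x^3)·Dx^2  (order 2).
h: a_k = 0, -16, 16, -304/3, 560/3, -4176/5, 11344/5, -306736/35, 199792/7, …
ICs: h(0) = 0, h′(0) = -16.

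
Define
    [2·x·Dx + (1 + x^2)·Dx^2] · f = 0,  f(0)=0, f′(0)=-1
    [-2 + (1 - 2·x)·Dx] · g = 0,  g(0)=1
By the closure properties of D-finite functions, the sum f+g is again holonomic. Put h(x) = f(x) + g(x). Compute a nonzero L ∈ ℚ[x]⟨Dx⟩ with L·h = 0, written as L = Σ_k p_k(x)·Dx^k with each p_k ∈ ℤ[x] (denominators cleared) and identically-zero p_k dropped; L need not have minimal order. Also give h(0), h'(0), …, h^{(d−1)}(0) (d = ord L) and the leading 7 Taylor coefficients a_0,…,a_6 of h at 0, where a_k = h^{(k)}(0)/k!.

f: a_k = 0, -1, 0, 1/3, 0, -1/5, 0, …
g: a_k = 1, 2, 4, 8, 16, 32, 64, …
h₀=f+g: left-lcm gives L₀, ord ≤ 3.
L = (4 - 32·x - 12·x^2)·Dx + (-13 + 4·x - 25·x^2 - 12·x^3)·Dx^2 + (2 - 3·x - 3·x^3 - 2·x^4)·Dx^3  (order 3).
h: a_k = 1, 1, 4, 25/3, 16, 159/5, 64, …
ICs: h(0) = 1, h′(0) = 1, h′′(0) = 8.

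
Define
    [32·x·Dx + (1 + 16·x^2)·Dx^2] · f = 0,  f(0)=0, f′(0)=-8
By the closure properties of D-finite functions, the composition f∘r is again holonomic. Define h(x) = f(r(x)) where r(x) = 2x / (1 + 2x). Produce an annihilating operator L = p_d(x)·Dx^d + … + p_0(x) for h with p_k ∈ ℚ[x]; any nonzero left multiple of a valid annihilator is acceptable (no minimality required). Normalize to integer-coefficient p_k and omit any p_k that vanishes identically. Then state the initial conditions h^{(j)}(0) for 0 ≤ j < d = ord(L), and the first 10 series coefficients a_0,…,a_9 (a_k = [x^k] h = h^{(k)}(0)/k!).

L = (4 + 136·x)·Dx + (1 + 4·x + 68·x^2)·Dx^2  (order 2).
h: a_k = 0, -16, 32, 832/3, -1920, -25856/5, 312832/3, -744448/7, -4945920, 208891904/9, …
ICs: h(0) = 0, h′(0) = -16.

f: a_k = 0, -8, 0, 128/3, 0, -2048/5, 0, 32768/7, 0, -524288/9, …
h₀=f(r): pull back L_f along r ⇒ L₀.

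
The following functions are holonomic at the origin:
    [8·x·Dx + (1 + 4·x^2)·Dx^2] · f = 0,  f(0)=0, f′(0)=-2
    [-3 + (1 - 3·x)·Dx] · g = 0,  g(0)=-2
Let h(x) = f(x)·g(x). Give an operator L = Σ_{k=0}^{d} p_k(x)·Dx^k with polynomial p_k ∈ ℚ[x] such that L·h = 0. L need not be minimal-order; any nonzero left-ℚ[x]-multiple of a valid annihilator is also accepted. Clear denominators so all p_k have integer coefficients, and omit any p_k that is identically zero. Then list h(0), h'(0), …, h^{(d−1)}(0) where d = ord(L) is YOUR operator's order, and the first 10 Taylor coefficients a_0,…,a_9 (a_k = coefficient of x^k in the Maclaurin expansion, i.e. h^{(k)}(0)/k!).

L = 24·x + (6 - 8·x + 48·x^2)·Dx + (-1 + 3·x - 4·x^2 + 12·x^3)·Dx^2  (order 2).
h: a_k = 0, 4, 12, 92/3, 92, 1444/5, 4332/5, 89692/35, 269076/35, 7300892/315, …
ICs: h(0) = 0, h′(0) = 4.

f: a_k = 0, -2, 0, 8/3, 0, -32/5, 0, 128/7, 0, -512/9, …
g: a_k = -2, -6, -18, -54, -162, -486, -1458, -4374, -13122, -39366, …
Product ⇒ symmetric product L₀, ord ≤ 2.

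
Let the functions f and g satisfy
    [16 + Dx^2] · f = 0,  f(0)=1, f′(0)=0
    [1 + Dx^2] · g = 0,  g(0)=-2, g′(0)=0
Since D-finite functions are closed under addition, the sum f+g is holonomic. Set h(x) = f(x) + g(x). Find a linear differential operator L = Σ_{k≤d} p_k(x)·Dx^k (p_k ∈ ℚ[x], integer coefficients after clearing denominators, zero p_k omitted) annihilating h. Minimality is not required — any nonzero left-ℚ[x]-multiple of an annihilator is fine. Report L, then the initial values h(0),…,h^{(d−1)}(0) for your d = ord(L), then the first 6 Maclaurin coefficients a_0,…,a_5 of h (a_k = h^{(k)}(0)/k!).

f: a_k = 1, 0, -8, 0, 32/3, 0, …
g: a_k = -2, 0, 1, 0, -1/12, 0, …
Sum ⇒ L₀ = lclm(L_f,L_g) in ℚ(x)⟨Dx⟩.
L = 16 + 17·Dx^2 + Dx^4  (order 4).
h: a_k = -1, 0, -7, 0, 127/12, 0, …
ICs: h(0) = -1, h′(0) = 0, h′′(0) = -14, h′′′(0) = 0.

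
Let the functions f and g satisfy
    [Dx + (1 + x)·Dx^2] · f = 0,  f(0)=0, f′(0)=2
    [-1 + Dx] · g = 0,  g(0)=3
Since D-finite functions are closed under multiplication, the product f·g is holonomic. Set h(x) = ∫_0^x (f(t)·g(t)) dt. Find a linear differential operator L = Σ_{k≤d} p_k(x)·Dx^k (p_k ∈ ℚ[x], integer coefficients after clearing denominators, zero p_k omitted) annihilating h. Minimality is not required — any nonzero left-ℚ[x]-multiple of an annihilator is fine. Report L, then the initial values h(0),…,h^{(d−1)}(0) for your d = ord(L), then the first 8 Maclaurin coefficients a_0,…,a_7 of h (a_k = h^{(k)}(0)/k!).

L = x·Dx + (-1 - 2·x)·Dx^2 + (1 + x)·Dx^3  (order 3).
h: a_k = 0, 0, 3, 1, 1/2, 0, 3/40, -1/24, …
ICs: h(0) = 0, h′(0) = 0, h′′(0) = 6.

f: a_k = 0, 2, -1, 2/3, -1/2, 2/5, -1/3, 2/7, …
g: a_k = 3, 3, 3/2, 1/2, 1/8, 1/40, 1/240, 1/1680, …
h₀=f·g: eliminate ⇒ L₀, order ≤ 2·1.
Integrate: L := L₀·Dx.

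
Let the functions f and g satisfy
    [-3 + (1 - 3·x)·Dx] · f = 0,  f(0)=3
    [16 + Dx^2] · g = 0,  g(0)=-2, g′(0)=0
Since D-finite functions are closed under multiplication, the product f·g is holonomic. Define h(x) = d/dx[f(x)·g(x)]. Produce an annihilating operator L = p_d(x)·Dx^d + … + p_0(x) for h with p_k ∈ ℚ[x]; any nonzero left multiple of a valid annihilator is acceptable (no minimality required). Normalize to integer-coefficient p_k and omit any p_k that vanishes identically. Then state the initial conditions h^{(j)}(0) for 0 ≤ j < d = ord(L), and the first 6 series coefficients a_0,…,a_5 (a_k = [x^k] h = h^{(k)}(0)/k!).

f: a_k = 3, 9, 27, 81, 243, 729, …
g: a_k = -2, 0, 16, 0, -64/3, 0, …
Product ⇒ symmetric product L₀, ord ≤ 2.
h=h₀': d/dx-closure on L₀ ⇒ L.
L = (-2 - 96·x + 144·x^2) + (-6 + 18·x)·Dx + (1 - 6·x + 9·x^2)·Dx^2  (order 2).
h: a_k = -18, -12, -54, -472, -1770, -30836/5, …
ICs: h(0) = -18, h′(0) = -12.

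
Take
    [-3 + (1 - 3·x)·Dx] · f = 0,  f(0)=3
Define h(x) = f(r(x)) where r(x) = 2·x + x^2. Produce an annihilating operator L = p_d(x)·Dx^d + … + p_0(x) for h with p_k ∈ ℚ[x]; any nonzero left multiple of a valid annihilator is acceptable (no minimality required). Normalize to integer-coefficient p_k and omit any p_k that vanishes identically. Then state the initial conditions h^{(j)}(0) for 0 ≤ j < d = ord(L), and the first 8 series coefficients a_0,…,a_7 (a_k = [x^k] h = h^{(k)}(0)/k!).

L = (6 + 6·x) + (-1 + 6·x + 3·x^2)·Dx  (order 1).
h: a_k = 3, 18, 117, 756, 4887, 31590, 204201, 1319976, …
ICs: h(0) = 3.

f: a_k = 3, 9, 27, 81, 243, 729, 2187, 6561, …
f∘r: x↦r, Dx↦Dx/r' in L_f ⇒ L₀.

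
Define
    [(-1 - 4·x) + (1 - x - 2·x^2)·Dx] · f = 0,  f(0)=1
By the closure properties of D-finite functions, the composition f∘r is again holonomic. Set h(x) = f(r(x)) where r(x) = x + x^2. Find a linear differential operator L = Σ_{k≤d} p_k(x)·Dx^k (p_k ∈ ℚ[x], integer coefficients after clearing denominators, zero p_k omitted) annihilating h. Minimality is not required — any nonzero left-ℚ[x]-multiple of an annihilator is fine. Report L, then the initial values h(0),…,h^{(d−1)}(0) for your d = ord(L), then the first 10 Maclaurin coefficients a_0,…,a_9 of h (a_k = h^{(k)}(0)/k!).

L = (1 + 6·x + 12·x^2 + 8·x^3) + (-1 + x + 3·x^2 + 4·x^3 + 2·x^4)·Dx  (order 1).
h: a_k = 1, 1, 4, 11, 29, 80, 219, 597, 1632, 4459, …
ICs: h(0) = 1.

f: a_k = 1, 1, 3, 5, 11, 21, 43, 85, 171, 341, …
h₀=f(r): pull back L_f along r ⇒ L₀.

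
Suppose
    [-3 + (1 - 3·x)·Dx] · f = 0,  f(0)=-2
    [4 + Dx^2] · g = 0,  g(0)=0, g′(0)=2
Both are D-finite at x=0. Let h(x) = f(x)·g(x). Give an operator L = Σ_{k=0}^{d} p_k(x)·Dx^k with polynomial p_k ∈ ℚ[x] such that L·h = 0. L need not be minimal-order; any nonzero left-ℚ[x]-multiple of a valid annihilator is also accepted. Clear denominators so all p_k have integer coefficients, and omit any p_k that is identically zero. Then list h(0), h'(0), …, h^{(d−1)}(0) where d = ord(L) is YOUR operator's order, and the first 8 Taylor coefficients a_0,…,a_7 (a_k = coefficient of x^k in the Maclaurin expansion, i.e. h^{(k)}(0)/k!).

f: a_k = -2, -6, -18, -54, -162, -486, -1458, -4374, …
g: a_k = 0, 2, 0, -4/3, 0, 4/15, 0, -8/315, …
Sym-product of L_f,L_g gives L₀ (≤ ord 2).
L = (-4 + 12·x) + 6·Dx + (-1 + 3·x)·Dx^2  (order 2).
h: a_k = 0, -4, -12, -100/3, -100, -4508/15, -4508/5, -851996/315, …
ICs: h(0) = 0, h′(0) = -4.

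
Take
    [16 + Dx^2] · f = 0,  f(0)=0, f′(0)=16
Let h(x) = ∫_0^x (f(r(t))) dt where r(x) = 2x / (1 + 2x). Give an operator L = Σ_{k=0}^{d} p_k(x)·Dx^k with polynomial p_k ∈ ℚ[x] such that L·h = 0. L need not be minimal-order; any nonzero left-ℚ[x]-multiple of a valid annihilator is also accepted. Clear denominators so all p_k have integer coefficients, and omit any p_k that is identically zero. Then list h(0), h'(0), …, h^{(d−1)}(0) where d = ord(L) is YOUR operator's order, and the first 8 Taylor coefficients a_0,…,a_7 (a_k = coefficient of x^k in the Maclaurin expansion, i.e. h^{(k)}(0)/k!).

f: a_k = 0, 16, 0, -128/3, 0, 512/15, 0, -4096/315, …
Change of var in L_f (x↦r) gives L₀.
h=∫h₀ ⇒ L = L₀·Dx.
L = 64·Dx + (4 + 24·x + 48·x^2 + 32·x^3)·Dx^2 + (1 + 8·x + 24·x^2 + 32·x^3 + 16·x^4)·Dx^3  (order 3).
h: a_k = 0, 0, 16, -64/3, -160/3, 1792/5, -49408/45, 15360/7, …
ICs: h(0) = 0, h′(0) = 0, h′′(0) = 32.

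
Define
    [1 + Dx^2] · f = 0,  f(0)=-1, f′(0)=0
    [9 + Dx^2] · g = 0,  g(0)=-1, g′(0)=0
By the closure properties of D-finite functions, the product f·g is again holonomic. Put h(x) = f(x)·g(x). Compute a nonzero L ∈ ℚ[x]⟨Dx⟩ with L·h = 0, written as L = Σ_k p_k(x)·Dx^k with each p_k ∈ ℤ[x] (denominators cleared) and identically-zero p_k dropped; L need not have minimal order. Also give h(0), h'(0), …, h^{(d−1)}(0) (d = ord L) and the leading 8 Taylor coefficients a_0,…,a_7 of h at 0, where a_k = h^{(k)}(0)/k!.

L = 64 + 20·Dx^2 + Dx^4  (order 4).
h: a_k = 1, 0, -5, 0, 17/3, 0, -26/9, 0, …
ICs: h(0) = 1, h′(0) = 0, h′′(0) = -10, h′′′(0) = 0.

f: a_k = -1, 0, 1/2, 0, -1/24, 0, 1/720, 0, …
g: a_k = -1, 0, 9/2, 0, -27/8, 0, 81/80, 0, …
Sym-product of L_f,L_g gives L₀ (≤ ord 4).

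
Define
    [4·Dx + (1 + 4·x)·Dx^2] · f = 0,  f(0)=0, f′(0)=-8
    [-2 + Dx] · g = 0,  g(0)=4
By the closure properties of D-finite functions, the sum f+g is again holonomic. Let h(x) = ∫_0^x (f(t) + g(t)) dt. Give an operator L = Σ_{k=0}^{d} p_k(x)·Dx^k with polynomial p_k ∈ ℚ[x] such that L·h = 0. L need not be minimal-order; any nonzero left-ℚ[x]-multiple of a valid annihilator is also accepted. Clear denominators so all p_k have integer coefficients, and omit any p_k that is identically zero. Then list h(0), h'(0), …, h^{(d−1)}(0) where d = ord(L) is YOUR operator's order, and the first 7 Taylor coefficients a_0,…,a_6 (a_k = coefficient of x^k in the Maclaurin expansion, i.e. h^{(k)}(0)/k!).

f: a_k = 0, -8, 16, -128/3, 128, -2048/5, 4096/3, …
g: a_k = 4, 8, 8, 16/3, 8/3, 16/15, 16/45, …
Weyl lclm of L_f,L_g ⇒ L₀ (ord ≤ 3).
h=∫₀ˣh₀: take L = L₀·Dx.
L = (-40 - 32·x)·Dx^2 + (14 - 16·x - 32·x^2)·Dx^3 + (3 + 16·x + 16·x^2)·Dx^4  (order 4).
h: a_k = 0, 4, 0, 8, -28/3, 392/15, -3064/45, …
ICs: h(0) = 0, h′(0) = 4, h′′(0) = 0, h′′′(0) = 48.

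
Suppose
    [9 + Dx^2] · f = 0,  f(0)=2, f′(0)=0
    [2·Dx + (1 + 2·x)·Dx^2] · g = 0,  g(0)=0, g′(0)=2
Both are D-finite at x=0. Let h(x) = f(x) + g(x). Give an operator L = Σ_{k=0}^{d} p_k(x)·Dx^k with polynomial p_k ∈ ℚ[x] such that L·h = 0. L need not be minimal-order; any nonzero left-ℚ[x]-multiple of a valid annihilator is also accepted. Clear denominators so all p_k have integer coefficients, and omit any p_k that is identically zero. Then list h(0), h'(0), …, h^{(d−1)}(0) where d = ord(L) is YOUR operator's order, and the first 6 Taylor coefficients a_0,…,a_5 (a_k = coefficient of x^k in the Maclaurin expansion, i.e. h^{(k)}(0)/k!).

L = (594 + 648·x + 648·x^2)·Dx + (153 + 630·x + 972·x^2 + 648·x^3)·Dx^2 + (66 + 72·x + 72·x^2)·Dx^3 + (17 + 70·x + 108·x^2 + 72·x^3)·Dx^4  (order 4).
h: a_k = 2, 2, -11, 8/3, 11/4, 32/5, …
ICs: h(0) = 2, h′(0) = 2, h′′(0) = -22, h′′′(0) = 16.

f: a_k = 2, 0, -9, 0, 27/4, 0, …
g: a_k = 0, 2, -2, 8/3, -4, 32/5, …
Sum ⇒ L₀ = lclm(L_f,L_g) in ℚ(x)⟨Dx⟩.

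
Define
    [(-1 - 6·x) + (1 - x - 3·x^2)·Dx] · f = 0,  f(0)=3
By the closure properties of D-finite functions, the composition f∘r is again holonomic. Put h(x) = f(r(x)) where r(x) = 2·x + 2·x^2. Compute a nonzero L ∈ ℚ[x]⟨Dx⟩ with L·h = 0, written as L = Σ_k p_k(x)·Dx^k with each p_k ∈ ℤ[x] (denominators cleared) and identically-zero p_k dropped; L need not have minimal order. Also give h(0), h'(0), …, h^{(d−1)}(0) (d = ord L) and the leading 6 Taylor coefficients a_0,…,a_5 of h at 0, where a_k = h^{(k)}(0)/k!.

f: a_k = 3, 3, 12, 21, 57, 120, …
Change of var in L_f (x↦r) gives L₀.
L = (2 + 28·x + 72·x^2 + 48·x^3) + (-1 + 2·x + 14·x^2 + 24·x^3 + 12·x^4)·Dx  (order 1).
h: a_k = 3, 6, 54, 264, 1464, 7992, …
ICs: h(0) = 3.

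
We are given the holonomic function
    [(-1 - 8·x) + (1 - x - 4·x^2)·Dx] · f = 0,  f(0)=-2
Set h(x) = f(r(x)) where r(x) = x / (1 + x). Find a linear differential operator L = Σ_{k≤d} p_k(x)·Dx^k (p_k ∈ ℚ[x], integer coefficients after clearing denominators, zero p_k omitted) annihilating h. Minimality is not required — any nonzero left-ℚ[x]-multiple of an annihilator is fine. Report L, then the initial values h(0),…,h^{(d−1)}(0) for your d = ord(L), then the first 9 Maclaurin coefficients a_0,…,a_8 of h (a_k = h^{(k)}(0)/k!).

f: a_k = -2, -2, -10, -18, -58, -130, -362, -882, -2330, …
Substitute x→r, Dx→(1/r')Dx; clear ⇒ L₀.
L = (1 + 9·x) + (-1 - 2·x + 3·x^2 + 4·x^3)·Dx  (order 1).
h: a_k = -2, -2, -8, 0, -32, 32, -160, 288, -928, …
ICs: h(0) = -2.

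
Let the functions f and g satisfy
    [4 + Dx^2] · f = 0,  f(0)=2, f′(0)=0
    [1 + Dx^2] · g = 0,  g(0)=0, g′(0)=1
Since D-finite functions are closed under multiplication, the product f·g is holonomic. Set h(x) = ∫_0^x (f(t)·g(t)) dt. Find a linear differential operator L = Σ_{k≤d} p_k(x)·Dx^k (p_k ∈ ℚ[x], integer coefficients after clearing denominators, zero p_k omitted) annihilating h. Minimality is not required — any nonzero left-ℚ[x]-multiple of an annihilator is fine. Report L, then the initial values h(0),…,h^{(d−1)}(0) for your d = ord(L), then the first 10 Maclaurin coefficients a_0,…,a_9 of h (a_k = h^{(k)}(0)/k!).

L = 9·Dx + 10·Dx^3 + Dx^5  (order 5).
h: a_k = 0, 0, 1, 0, -13/12, 0, 121/360, 0, -1093/20160, 0, …
ICs: h(0) = 0, h′(0) = 0, h′′(0) = 2, h′′′(0) = 0, h′′′′(0) = -26.

f: a_k = 2, 0, -4, 0, 4/3, 0, -8/45, 0, 4/315, 0, …
g: a_k = 0, 1, 0, -1/6, 0, 1/120, 0, -1/5040, 0, 1/362880, …
Product ⇒ symmetric product L₀, ord ≤ 4.
h=∫₀ˣh₀: take L = L₀·Dx.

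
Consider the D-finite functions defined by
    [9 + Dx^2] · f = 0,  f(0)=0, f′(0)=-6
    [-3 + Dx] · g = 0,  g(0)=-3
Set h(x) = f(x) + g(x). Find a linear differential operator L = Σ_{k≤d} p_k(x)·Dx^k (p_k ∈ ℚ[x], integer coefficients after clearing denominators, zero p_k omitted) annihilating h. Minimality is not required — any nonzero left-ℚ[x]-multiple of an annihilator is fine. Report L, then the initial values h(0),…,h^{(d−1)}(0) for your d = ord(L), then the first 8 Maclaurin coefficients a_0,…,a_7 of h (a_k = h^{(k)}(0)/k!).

L = -27 + 9·Dx - 3·Dx^2 + Dx^3  (order 3).
h: a_k = -3, -15, -27/2, -9/2, -81/8, -81/8, -243/80, -243/560, …
ICs: h(0) = -3, h′(0) = -15, h′′(0) = -27.

f: a_k = 0, -6, 0, 9, 0, -81/20, 0, 243/280, …
g: a_k = -3, -9, -27/2, -27/2, -81/8, -243/40, -243/80, -729/560, …
L₀ := lclm(L_f,L_g); ord L₀ ≤ 2+1.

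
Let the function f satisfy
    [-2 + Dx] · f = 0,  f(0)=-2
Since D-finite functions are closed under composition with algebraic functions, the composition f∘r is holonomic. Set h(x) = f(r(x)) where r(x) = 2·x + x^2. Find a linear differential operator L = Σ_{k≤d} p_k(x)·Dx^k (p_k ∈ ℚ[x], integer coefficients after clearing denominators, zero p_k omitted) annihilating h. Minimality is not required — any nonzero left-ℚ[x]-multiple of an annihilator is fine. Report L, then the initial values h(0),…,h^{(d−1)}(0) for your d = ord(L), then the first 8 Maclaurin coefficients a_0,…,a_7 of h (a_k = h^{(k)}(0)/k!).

f: a_k = -2, -4, -4, -8/3, -4/3, -8/15, -8/45, -16/315, …
Change of var in L_f (x↦r) gives L₀.
L = (-4 - 4·x) + Dx  (order 1).
h: a_k = -2, -8, -20, -112/3, -172/3, -1136/15, -3992/45, -5920/63, …
ICs: h(0) = -2.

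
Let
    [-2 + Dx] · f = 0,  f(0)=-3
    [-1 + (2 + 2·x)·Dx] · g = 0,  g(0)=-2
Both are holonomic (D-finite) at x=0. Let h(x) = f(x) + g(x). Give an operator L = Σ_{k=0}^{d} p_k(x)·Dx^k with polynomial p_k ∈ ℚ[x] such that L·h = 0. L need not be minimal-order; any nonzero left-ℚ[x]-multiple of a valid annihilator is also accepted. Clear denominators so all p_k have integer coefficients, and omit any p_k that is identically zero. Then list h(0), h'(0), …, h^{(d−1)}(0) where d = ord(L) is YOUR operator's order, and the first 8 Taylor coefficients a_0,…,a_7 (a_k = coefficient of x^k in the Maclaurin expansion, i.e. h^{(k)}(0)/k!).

f: a_k = -3, -6, -6, -4, -2, -4/5, -4/15, -8/105, …
g: a_k = -2, -1, 1/4, -1/8, 5/64, -7/128, 21/512, -33/1024, …
f+g: L₀ = lclm(L_f,L_g), ord ≤ 1+1.
L = (10 + 8·x) + (-17 - 32·x - 16·x^2)·Dx + (6 + 14·x + 8·x^2)·Dx^2  (order 2).
h: a_k = -5, -7, -23/4, -33/8, -123/64, -547/640, -1733/7680, -11657/107520, …
ICs: h(0) = -5, h′(0) = -7.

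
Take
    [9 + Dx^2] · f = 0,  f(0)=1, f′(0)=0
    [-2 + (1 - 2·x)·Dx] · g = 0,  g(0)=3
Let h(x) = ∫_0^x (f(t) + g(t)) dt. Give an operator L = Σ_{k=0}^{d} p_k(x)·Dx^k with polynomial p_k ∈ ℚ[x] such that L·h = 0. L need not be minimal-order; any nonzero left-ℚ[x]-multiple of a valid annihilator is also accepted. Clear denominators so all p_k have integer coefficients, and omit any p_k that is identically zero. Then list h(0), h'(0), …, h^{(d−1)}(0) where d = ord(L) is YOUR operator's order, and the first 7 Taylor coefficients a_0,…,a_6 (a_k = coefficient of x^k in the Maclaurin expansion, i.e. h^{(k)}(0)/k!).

f: a_k = 1, 0, -9/2, 0, 27/8, 0, -81/80, …
g: a_k = 3, 6, 12, 24, 48, 96, 192, …
h₀=f+g: left-lcm gives L₀, ord ≤ 3.
h=∫₀ˣh₀: take L = L₀·Dx.
L = (-594 + 648·x - 648·x^2)·Dx + (153 - 630·x + 972·x^2 - 648·x^3)·Dx^2 + (-66 + 72·x - 72·x^2)·Dx^3 + (17 - 70·x + 108·x^2 - 72·x^3)·Dx^4  (order 4).
h: a_k = 0, 4, 3, 5/2, 6, 411/40, 16, …
ICs: h(0) = 0, h′(0) = 4, h′′(0) = 6, h′′′(0) = 15.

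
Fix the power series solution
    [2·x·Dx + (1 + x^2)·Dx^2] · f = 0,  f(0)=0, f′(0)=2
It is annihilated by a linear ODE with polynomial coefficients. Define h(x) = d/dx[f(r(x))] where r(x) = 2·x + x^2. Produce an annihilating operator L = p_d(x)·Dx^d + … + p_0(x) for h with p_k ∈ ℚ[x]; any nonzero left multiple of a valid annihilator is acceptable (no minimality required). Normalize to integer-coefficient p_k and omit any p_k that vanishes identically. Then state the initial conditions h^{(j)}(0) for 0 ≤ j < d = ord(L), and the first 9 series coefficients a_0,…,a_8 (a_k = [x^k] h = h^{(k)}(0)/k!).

f: a_k = 0, 2, 0, -2/3, 0, 2/5, 0, -2/7, 0, …
Substitute x→r, Dx→(1/r')Dx; clear ⇒ L₀.
Differentiate: ansatz ord ≤ ord L₀ ⇒ L.
L = (-1 + 8·x + 16·x^2 + 12·x^3 + 3·x^4) + (1 + x + 4·x^2 + 8·x^3 + 5·x^4 + x^5)·Dx  (order 1).
h: a_k = 4, 4, -16, -32, 44, 188, -32, -896, -668, …
ICs: h(0) = 4.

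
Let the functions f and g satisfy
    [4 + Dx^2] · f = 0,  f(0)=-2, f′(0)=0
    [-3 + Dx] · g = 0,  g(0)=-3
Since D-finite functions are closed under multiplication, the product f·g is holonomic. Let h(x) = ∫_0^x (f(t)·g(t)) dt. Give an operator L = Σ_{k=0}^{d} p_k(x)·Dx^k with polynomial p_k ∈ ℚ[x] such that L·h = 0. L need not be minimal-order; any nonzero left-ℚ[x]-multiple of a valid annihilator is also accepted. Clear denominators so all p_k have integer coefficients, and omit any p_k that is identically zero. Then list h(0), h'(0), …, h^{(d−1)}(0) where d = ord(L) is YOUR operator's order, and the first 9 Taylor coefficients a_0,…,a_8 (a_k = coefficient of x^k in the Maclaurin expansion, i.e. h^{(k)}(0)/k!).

L = 13·Dx - 6·Dx^2 + Dx^3  (order 3).
h: a_k = 0, 6, 9, 5, -9/4, -119/20, -199/40, -407/168, -1483/2240, …
ICs: h(0) = 0, h′(0) = 6, h′′(0) = 18.

f: a_k = -2, 0, 4, 0, -4/3, 0, 8/45, 0, -4/315, …
g: a_k = -3, -9, -27/2, -27/2, -81/8, -243/40, -243/80, -729/560, -2187/4480, …
L₀ := L_f ⊗_s L_g (sym. prod.), ord ≤ 2.
h=∫₀ˣh₀: take L = L₀·Dx.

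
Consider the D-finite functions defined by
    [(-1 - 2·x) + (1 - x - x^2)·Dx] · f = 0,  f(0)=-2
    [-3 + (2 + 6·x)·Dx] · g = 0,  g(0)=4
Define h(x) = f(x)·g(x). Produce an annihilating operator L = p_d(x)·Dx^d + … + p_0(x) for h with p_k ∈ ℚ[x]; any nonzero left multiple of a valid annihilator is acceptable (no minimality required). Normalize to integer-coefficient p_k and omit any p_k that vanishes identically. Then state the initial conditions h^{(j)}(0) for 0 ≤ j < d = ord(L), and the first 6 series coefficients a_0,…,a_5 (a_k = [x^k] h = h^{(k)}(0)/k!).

L = (5 + 7·x + 9·x^2) + (-2 - 4·x + 8·x^2 + 6·x^3)·Dx  (order 1).
h: a_k = -8, -20, -19, -105/2, -739/16, -4859/32, …
ICs: h(0) = -8.

f: a_k = -2, -2, -4, -6, -10, -16, …
g: a_k = 4, 6, -9/2, 27/4, -405/32, 1701/64, …
Sym-product of L_f,L_g gives L₀ (≤ ord 1).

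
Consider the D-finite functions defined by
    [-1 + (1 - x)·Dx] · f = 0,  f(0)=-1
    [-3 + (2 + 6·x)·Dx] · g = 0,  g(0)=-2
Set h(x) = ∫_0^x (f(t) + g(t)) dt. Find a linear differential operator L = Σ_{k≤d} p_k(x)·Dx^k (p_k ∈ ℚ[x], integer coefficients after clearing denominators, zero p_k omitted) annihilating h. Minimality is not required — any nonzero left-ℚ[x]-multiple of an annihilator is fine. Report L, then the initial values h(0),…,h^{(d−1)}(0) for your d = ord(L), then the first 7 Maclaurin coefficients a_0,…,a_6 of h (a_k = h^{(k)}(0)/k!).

f: a_k = -1, -1, -1, -1, -1, -1, -1, …
g: a_k = -2, -3, 9/4, -27/8, 405/64, -1701/128, 15309/512, …
h₀=f+g: left-lcm gives L₀, ord ≤ 2.
Integrate: L := L₀·Dx.
L = (-21 - 27·x)·Dx + (17 + 30·x + 81·x^2)·Dx^2 + (2 - 14·x - 42·x^2 + 54·x^3)·Dx^3  (order 3).
h: a_k = 0, -3, -2, 5/12, -35/32, 341/320, -1829/768, …
ICs: h(0) = 0, h′(0) = -3, h′′(0) = -4.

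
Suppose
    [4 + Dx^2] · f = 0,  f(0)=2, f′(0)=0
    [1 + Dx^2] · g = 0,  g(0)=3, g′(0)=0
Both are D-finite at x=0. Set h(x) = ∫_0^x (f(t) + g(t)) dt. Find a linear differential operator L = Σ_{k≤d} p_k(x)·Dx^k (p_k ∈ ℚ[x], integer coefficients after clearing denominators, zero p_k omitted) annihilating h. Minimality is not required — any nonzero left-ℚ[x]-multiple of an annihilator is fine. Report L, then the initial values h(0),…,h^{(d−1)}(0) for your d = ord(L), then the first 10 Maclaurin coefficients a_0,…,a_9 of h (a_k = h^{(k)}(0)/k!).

L = 4·Dx + 5·Dx^3 + Dx^5  (order 5).
h: a_k = 0, 5, 0, -11/6, 0, 7/24, 0, -131/5040, 0, 103/72576, …
ICs: h(0) = 0, h′(0) = 5, h′′(0) = 0, h′′′(0) = -11, h′′′′(0) = 0.

f: a_k = 2, 0, -4, 0, 4/3, 0, -8/45, 0, 4/315, 0, …
g: a_k = 3, 0, -3/2, 0, 1/8, 0, -1/240, 0, 1/13440, 0, …
Weyl lclm of L_f,L_g ⇒ L₀ (ord ≤ 4).
h=∫₀ˣh₀: take L = L₀·Dx.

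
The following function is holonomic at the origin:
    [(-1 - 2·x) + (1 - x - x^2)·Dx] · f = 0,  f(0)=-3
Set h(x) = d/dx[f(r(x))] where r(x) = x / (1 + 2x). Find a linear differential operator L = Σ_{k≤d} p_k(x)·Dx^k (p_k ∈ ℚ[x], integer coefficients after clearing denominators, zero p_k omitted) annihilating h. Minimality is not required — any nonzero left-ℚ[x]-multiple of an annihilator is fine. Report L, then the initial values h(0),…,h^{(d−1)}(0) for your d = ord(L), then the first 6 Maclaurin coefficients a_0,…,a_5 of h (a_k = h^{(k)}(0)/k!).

L = (-6·x - 18·x^2 - 16·x^3) + (-1 - 9·x - 27·x^2 - 30·x^3 - 8·x^4)·Dx  (order 1).
h: a_k = -3, 0, 9, -36, 120, -378, …
ICs: h(0) = -3.

f: a_k = -3, -3, -6, -9, -15, -24, …
L₀ from L_f via x↦r, Dx↦r'^{-1}Dx.
h₀' ⇒ L via d/dx closure of L₀.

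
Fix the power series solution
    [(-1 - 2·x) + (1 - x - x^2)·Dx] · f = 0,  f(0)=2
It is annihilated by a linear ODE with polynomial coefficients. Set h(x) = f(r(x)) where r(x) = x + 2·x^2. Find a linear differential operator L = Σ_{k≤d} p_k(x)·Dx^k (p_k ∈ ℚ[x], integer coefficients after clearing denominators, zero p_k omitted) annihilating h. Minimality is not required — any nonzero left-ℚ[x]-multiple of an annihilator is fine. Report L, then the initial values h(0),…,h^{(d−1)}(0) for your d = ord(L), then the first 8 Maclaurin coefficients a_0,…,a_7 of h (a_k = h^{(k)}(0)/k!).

L = (1 + 6·x + 12·x^2 + 16·x^3) + (-1 + x + 3·x^2 + 4·x^3 + 4·x^4)·Dx  (order 1).
h: a_k = 2, 2, 8, 22, 62, 168, 474, 1314, …
ICs: h(0) = 2.

f: a_k = 2, 2, 4, 6, 10, 16, 26, 42, …
L₀ from L_f via x↦r, Dx↦r'^{-1}Dx.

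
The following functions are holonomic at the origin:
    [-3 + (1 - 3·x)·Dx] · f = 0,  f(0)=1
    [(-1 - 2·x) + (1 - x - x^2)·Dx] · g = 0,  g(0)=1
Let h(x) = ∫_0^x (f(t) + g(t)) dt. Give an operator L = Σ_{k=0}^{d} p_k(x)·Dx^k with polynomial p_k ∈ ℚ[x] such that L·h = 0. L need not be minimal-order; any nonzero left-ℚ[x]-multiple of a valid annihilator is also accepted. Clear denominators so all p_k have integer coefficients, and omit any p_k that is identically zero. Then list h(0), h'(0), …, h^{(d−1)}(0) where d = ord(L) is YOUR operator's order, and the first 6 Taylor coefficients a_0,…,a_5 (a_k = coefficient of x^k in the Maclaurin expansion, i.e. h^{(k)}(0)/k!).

L = (-6 - 36·x + 18·x^2 - 18·x^3)·Dx + (14 - 18·x - 24·x^2 + 18·x^3 - 36·x^4)·Dx^2 + (-2 + 10·x - 15·x^2 + 10·x^3 - 9·x^5)·Dx^3  (order 3).
h: a_k = 0, 2, 2, 11/3, 15/2, 86/5, …
ICs: h(0) = 0, h′(0) = 2, h′′(0) = 4.

f: a_k = 1, 3, 9, 27, 81, 243, …
g: a_k = 1, 1, 2, 3, 5, 8, …
f+g: L₀ = lclm(L_f,L_g), ord ≤ 1+1.
∫: right-multiply L₀ by Dx.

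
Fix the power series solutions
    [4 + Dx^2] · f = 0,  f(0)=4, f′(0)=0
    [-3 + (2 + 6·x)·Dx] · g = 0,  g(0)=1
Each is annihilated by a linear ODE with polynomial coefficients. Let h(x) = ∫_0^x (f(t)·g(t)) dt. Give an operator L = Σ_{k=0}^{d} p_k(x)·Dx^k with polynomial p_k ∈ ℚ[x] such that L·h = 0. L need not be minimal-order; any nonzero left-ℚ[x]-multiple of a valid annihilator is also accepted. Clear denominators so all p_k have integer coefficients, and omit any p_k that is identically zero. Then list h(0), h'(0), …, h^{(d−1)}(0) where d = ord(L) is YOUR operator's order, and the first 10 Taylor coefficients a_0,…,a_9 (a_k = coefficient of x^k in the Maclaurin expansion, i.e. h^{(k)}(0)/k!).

f: a_k = 4, 0, -8, 0, 8/3, 0, -16/45, 0, 8/315, 0, …
g: a_k = 1, 3/2, -9/8, 27/16, -405/128, 1701/256, -15309/1024, 72171/2048, -2814669/32768, 14073345/65536, …
Sym-product of L_f,L_g gives L₀ (≤ ord 2).
h=∫h₀ ⇒ L = L₀·Dx.
L = (43 + 96·x + 144·x^2)·Dx + (-12 - 36·x)·Dx^2 + (4 + 24·x + 36·x^2)·Dx^3  (order 3).
h: a_k = 0, 4, 3, -25/6, -21/16, -19/96, 1093/384, -435961/80640, 704789/61440, -598666367/23224320, …
ICs: h(0) = 0, h′(0) = 4, h′′(0) = 6.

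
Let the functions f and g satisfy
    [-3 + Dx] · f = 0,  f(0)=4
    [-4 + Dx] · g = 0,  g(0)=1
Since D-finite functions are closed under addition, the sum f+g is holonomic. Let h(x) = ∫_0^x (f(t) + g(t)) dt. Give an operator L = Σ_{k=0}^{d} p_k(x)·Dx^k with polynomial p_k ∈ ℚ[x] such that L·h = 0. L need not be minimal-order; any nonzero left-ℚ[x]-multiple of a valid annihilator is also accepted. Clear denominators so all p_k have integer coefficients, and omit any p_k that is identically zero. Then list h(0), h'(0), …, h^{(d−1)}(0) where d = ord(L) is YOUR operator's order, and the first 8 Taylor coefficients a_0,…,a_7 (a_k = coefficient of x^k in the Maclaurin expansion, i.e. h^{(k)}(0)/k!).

L = 12·Dx - 7·Dx^2 + Dx^3  (order 3).
h: a_k = 0, 5, 8, 26/3, 43/6, 29/6, 499/180, 1753/1260, …
ICs: h(0) = 0, h′(0) = 5, h′′(0) = 16.

f: a_k = 4, 12, 18, 18, 27/2, 81/10, 81/20, 243/140, …
g: a_k = 1, 4, 8, 32/3, 32/3, 128/15, 256/45, 1024/315, …
L₀ := lclm(L_f,L_g); ord L₀ ≤ 1+1.
Integrate: L := L₀·Dx.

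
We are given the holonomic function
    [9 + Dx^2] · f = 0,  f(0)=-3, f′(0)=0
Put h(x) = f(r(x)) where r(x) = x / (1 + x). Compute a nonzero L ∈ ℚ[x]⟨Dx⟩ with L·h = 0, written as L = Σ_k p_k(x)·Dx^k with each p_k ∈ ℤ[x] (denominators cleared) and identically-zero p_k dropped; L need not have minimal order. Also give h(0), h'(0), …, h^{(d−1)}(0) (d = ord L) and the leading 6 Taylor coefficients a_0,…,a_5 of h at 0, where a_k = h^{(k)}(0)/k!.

f: a_k = -3, 0, 27/2, 0, -81/8, 0, …
Change of var in L_f (x↦r) gives L₀.
L = 9 + (2 + 6·x + 6·x^2 + 2·x^3)·Dx + (1 + 4·x + 6·x^2 + 4·x^3 + x^4)·Dx^2  (order 2).
h: a_k = -3, 0, 27/2, -27, 243/8, -27/2, …
ICs: h(0) = -3, h′(0) = 0.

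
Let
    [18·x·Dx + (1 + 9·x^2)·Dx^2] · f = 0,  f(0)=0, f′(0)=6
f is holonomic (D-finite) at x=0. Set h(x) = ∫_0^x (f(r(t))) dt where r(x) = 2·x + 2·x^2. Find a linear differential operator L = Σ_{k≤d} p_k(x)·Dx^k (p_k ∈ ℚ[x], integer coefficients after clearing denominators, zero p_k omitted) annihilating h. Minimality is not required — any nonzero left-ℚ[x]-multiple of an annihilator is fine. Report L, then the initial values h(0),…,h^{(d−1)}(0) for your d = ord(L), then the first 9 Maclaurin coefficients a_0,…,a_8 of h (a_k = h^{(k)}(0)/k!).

f: a_k = 0, 6, 0, -18, 0, 486/5, 0, -4374/7, 0, …
f∘r: x↦r, Dx↦Dx/r' in L_f ⇒ L₀.
h=∫h₀ ⇒ L = L₀·Dx.
L = (-2 + 72·x + 288·x^2 + 432·x^3 + 216·x^4)·Dx^2 + (1 + 2·x + 36·x^2 + 144·x^3 + 180·x^4 + 72·x^5)·Dx^3  (order 3).
h: a_k = 0, 0, 6, 4, -36, -432/5, 2232/5, 15408/7, -42768/7, …
ICs: h(0) = 0, h′(0) = 0, h′′(0) = 12.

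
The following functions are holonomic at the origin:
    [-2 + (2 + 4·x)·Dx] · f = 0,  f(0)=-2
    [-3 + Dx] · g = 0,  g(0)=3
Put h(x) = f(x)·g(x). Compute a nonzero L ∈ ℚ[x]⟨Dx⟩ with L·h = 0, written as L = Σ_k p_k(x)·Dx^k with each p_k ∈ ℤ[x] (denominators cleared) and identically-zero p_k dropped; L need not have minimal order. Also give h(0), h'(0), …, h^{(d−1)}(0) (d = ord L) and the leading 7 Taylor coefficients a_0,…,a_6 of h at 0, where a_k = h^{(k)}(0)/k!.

f: a_k = -2, -2, 1, -1, 5/4, -7/4, 21/8, …
g: a_k = 3, 9, 27/2, 27/2, 81/8, 243/40, 243/80, …
Product ⇒ symmetric product L₀, ord ≤ 1.
L = (-4 - 6·x) + (1 + 2·x)·Dx  (order 1).
h: a_k = -6, -24, -42, -48, -39, -132/5, -63/5, …
ICs: h(0) = -6.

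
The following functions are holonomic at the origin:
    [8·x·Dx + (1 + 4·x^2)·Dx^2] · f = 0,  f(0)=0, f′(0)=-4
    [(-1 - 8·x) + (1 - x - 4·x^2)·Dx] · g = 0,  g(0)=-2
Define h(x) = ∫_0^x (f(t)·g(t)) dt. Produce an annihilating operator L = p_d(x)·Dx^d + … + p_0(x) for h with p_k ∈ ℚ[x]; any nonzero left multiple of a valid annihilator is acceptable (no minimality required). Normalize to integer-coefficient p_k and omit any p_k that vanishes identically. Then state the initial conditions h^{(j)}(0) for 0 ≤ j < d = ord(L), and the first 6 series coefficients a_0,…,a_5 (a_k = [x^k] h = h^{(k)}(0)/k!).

f: a_k = 0, -4, 0, 16/3, 0, -64/5, …
g: a_k = -2, -2, -10, -18, -58, -130, …
L₀ := L_f ⊗_s L_g (sym. prod.), ord ≤ 2.
∫: right-multiply L₀ by Dx.
L = (8 + 8·x + 96·x^2)·Dx + (2 + 8·x + 16·x^2 + 96·x^3)·Dx^2 + (-1 + x + 4·x^3 + 16·x^4)·Dx^3  (order 3).
h: a_k = 0, 0, 4, 8/3, 22/3, 184/15, …
ICs: h(0) = 0, h′(0) = 0, h′′(0) = 8.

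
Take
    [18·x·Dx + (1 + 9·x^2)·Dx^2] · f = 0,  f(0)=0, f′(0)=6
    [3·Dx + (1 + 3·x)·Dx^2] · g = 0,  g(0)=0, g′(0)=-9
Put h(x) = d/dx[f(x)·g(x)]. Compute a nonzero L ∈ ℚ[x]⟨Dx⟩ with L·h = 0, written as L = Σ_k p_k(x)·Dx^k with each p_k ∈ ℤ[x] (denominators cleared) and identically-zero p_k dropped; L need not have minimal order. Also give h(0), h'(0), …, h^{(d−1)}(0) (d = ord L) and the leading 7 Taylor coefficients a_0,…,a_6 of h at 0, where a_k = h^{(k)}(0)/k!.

L = (648 + 3564·x + 19440·x^2 + 113724·x^3 + 262440·x^4 + 341172·x^5 + 236196·x^7) + (162 + 3348·x + 24948·x^2 + 117612·x^3 + 396576·x^4 + 813564·x^5 + 918540·x^6 + 236196·x^7 + 826686·x^8)·Dx + (36 + 576·x + 5184·x^2 + 25272·x^3 + 87480·x^4 + 227448·x^5 + 419904·x^6 + 472392·x^7 + 236196·x^8 + 472392·x^9)·Dx^2 + (5 + 54·x + 333·x^2 + 1512·x^3 + 5346·x^4 + 14580·x^5 + 30618·x^6 + 52488·x^7 + 59049·x^8 + 39366·x^9 + 59049·x^10)·Dx^3  (order 3).
h: a_k = 0, -108, 243, 0, 1215/2, -37908/5, 168399/10, …
ICs: h(0) = 0, h′(0) = -108, h′′(0) = 486.

f: a_k = 0, 6, 0, -18, 0, 486/5, 0, …
g: a_k = 0, -9, 27/2, -27, 243/4, -729/5, 729/2, …
h₀=f·g: eliminate ⇒ L₀, order ≤ 2·2.
h=h₀': d/dx-closure on L₀ ⇒ L.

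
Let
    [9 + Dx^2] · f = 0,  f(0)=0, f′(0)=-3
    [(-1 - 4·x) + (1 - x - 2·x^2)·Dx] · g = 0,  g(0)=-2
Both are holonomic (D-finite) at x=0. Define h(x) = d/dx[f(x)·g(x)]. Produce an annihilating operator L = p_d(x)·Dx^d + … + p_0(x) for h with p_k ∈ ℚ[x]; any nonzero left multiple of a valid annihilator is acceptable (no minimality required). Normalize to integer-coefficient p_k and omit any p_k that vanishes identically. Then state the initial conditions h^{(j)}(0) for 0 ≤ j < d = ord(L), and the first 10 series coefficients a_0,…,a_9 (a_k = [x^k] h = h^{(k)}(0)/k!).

L = (-33 - 162·x - 243·x^2 + 324·x^3 + 324·x^4) + (-6 - 6·x + 108·x^2 + 144·x^3)·Dx + (5 - 14·x - 19·x^2 + 36·x^3 + 36·x^4)·Dx^2  (order 2).
h: a_k = 6, 12, 27, 84, 861/4, 5103/10, 47679/40, 95307/35, 13730067/2240, 3050475/224, …
ICs: h(0) = 6, h′(0) = 12.

f: a_k = 0, -3, 0, 9/2, 0, -81/40, 0, 243/560, 0, -243/4480, …
g: a_k = -2, -2, -6, -10, -22, -42, -86, -170, -342, -682, …
Product ⇒ symmetric product L₀, ord ≤ 2.
Derive L from L₀ (diff closure).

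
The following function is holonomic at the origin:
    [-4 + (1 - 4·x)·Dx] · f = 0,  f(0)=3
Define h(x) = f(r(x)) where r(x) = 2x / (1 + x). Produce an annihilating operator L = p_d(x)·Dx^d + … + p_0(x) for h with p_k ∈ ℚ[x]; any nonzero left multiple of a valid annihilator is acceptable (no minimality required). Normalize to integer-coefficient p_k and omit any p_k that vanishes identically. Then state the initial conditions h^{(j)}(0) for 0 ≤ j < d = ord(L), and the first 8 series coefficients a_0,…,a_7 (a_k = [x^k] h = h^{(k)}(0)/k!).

L = 8 + (-1 + 6·x + 7·x^2)·Dx  (order 1).
h: a_k = 3, 24, 168, 1176, 8232, 57624, 403368, 2823576, …
ICs: h(0) = 3.

f: a_k = 3, 12, 48, 192, 768, 3072, 12288, 49152, …
f∘r: x↦r, Dx↦Dx/r' in L_f ⇒ L₀.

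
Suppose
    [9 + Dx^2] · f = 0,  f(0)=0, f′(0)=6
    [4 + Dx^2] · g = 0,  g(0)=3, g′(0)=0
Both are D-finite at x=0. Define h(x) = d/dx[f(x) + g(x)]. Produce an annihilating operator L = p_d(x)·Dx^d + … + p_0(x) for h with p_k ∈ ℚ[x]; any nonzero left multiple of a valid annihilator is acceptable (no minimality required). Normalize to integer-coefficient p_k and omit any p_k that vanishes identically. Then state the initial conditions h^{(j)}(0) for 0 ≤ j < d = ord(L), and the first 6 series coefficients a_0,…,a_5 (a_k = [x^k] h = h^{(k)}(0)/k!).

f: a_k = 0, 6, 0, -9, 0, 81/20, …
g: a_k = 3, 0, -6, 0, 2, 0, …
h₀=f+g: left-lcm gives L₀, ord ≤ 4.
Differentiate: ansatz ord ≤ ord L₀ ⇒ L.
L = 36 + 13·Dx^2 + Dx^4  (order 4).
h: a_k = 6, -12, -27, 8, 81/4, -8/5, …
ICs: h(0) = 6, h′(0) = -12, h′′(0) = -54, h′′′(0) = 48.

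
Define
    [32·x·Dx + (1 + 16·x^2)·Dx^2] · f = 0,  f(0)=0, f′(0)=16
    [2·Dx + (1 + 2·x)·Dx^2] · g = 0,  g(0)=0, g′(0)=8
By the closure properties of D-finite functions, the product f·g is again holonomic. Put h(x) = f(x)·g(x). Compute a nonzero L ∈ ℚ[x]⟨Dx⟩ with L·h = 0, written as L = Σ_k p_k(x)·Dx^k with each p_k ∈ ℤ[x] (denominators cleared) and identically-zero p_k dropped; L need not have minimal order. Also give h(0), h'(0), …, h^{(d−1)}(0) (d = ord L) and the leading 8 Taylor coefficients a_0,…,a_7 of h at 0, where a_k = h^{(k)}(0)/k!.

L = (2304 + 8960·x + 114688·x^2 + 552960·x^3 + 983040·x^4 + 851968·x^5 + 1048576·x^7)·Dx + (1032 + 14720·x + 111872·x^2 + 616448·x^3 + 1884160·x^4 + 3047424·x^5 + 2293760·x^6 + 1572864·x^7 + 3670016·x^8)·Dx^2 + (72 + 2512·x + 19968·x^2 + 99072·x^3 + 393216·x^4 + 1019904·x^5 + 1572864·x^6 + 1376256·x^7 + 1572864·x^8 + 2097152·x^9)·Dx^3 + (17 + 132·x + 964·x^2 + 4864·x^3 + 18432·x^4 + 55296·x^5 + 129024·x^6 + 196608·x^7 + 196608·x^8 + 262144·x^9 + 262144·x^10)·Dx^4  (order 4).
h: a_k = 0, 0, 128, -128, -512, 1280/3, 272384/45, -88064/15, …
ICs: h(0) = 0, h′(0) = 0, h′′(0) = 256, h′′′(0) = -768.

f: a_k = 0, 16, 0, -256/3, 0, 4096/5, 0, -65536/7, …
g: a_k = 0, 8, -8, 32/3, -16, 128/5, -128/3, 512/7, …
Product ⇒ symmetric product L₀, ord ≤ 4.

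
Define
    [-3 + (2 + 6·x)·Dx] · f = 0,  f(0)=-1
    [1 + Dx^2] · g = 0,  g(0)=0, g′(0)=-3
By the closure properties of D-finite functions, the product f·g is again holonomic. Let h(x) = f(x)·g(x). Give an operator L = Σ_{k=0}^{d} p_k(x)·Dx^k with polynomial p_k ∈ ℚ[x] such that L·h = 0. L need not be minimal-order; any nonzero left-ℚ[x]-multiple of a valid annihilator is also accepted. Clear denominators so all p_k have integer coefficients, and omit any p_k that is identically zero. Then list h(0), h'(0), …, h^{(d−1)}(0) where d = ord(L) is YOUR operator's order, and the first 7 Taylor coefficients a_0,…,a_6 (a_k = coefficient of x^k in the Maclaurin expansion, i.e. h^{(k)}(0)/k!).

f: a_k = -1, -3/2, 9/8, -27/16, 405/128, -1701/256, 15309/1024, …
g: a_k = 0, -3, 0, 1/2, 0, -1/40, 0, …
Sym-product of L_f,L_g gives L₀ (≤ ord 2).
L = (31 + 24·x + 36·x^2) + (-12 - 36·x)·Dx + (4 + 24·x + 36·x^2)·Dx^2  (order 2).
h: a_k = 0, 3, 9/2, -31/8, 69/16, -5699/640, 24483/1280, …
ICs: h(0) = 0, h′(0) = 3.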